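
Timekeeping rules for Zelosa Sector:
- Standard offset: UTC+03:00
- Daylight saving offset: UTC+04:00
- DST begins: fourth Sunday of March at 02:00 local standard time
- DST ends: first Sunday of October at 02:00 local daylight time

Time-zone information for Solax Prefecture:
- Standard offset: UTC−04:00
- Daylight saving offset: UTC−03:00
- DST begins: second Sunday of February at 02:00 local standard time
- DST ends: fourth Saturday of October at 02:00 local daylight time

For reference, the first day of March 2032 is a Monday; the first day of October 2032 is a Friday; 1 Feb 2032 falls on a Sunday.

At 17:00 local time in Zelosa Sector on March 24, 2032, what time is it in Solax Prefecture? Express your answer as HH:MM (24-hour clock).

1 March 2032 is a Monday, so the first Sunday is March 7 and the fourth is March 28.
1 October 2032 is a Friday, so the first Sunday is October 3.
March 24, 2032 is outside the daylight-saving period (28 March – 3 October), so Zelosa Sector is on standard time, UTC+03:00.
17:00 Zelosa Sector − 3h = 14:00 UTC.
1 February 2032 is a Sunday, so the first Sunday is February 1 and the second is February 8.
1 October 2032 is a Friday, so the first Saturday is October 2 and the fourth is October 23.
At the standard offset (UTC−04:00), 14:00 UTC − 4h = 10:00 Solax Prefecture standard time.
The standard-time date in Solax Prefecture, March 24, 2032, falls between 8 February and 23 October, so daylight saving is in effect and Solax Prefecture is at UTC−03:00.
14:00 UTC − 3h = 11:00 Solax Prefecture.

11:00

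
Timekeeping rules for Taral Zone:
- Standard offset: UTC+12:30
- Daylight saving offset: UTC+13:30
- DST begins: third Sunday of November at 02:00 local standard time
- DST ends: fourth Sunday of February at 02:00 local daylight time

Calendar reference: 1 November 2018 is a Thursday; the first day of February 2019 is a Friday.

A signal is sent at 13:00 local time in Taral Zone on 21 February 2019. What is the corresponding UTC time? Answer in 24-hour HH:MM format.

1 November 2018 is a Thursday, so the first Sunday is November 4 and the third is November 18.
1 February 2019 is a Friday, so the first Sunday is February 3 and the fourth is February 24.
21 February 2019 falls between 18 November 2018 and 24 February 2019, so daylight saving is in effect and Taral Zone is at UTC+13:30.
13:00 local − 13h30m = 23:30 UTC (rolling into the previous day, 20 February 2019).

23:30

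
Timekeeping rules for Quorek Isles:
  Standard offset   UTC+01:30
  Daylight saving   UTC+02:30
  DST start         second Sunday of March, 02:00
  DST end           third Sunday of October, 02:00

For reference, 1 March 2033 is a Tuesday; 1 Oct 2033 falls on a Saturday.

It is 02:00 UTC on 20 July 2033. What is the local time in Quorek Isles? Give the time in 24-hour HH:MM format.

04:30

1 March 2033 is a Tuesday, so the first Sunday is March 6 and the second is March 13.
1 October 2033 is a Saturday, so the first Sunday is October 2 and the third is October 16.
At the standard offset (UTC+01:30), 02:00 UTC + 1h30m = 03:30 Quorek Isles standard time.
Daylight saving runs 13 March – 16 October; the standard-time date in Quorek Isles, 20 July 2033, is inside that window, so Quorek Isles is at UTC+02:30.
02:00 UTC + 2h30m = 04:30 local.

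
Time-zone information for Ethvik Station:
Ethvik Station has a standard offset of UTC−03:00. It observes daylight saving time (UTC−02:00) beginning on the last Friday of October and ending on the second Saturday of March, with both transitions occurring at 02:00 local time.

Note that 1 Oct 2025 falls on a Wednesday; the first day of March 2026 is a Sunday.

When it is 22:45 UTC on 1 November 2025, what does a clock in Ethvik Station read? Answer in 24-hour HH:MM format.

20:45

1 October 2025 is a Wednesday, so Fridays fall on 3, 10, 17, 24, 31; the last is October 31.
1 March 2026 is a Sunday, so the first Saturday is March 7 and the second is March 14.
At the standard offset (UTC−03:00), 22:45 UTC − 3h = 19:45 Ethvik Station standard time.
The standard-time date in Ethvik Station, 1 November 2025, falls between 31 October 2025 and 14 March 2026, so daylight saving is in effect and Ethvik Station is at UTC−02:00.
22:45 UTC − 2h = 20:45 local.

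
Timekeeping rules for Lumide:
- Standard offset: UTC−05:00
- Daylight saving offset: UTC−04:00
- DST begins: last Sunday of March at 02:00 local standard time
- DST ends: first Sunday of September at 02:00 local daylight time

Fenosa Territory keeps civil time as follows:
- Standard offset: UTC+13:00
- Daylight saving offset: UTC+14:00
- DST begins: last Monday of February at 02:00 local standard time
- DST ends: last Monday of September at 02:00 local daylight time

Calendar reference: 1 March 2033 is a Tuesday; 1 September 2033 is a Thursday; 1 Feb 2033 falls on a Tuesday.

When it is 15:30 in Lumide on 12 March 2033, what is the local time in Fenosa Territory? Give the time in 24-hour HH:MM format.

1 March 2033 is a Tuesday, so Sundays fall on 6, 13, 20, 27; the last is March 27.
1 September 2033 is a Thursday, so the first Sunday is September 4.
12 March 2033 does not fall between 27 March and 4 September, so daylight saving is not in effect and Lumide is at UTC−05:00.
15:30 Lumide + 5h = 20:30 UTC.
1 February 2033 is a Tuesday, so Mondays fall on 7, 14, 21, 28; the last is February 28.
1 September 2033 is a Thursday, so Mondays fall on 5, 12, 19, 26; the last is September 26.
At the standard offset (UTC+13:00), 20:30 UTC + 13h = 09:30 Fenosa Territory standard time (rolling into the next day, 13 March 2033).
The standard-time date in Fenosa Territory, 13 March 2033, lies within the daylight-saving period (28 February – 26 September), so Fenosa Territory is on daylight time, UTC+14:00.
20:30 UTC + 14h = 10:30 Fenosa Territory (rolling into the next day, 13 March 2033).

10:30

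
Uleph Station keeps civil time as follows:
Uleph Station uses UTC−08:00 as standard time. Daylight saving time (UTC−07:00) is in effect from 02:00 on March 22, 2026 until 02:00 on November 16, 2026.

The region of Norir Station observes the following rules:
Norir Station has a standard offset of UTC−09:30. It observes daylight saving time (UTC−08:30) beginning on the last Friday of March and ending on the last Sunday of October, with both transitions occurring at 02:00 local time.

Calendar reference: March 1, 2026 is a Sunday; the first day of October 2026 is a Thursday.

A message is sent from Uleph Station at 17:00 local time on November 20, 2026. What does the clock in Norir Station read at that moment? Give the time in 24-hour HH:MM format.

15:30

November 20, 2026 does not fall between 22 March and 16 November, so daylight saving is not in effect and Uleph Station is at UTC−08:00.
17:00 Uleph Station + 8h = 01:00 UTC (rolling into the next day, 21 November 2026).
1 March 2026 is a Sunday, so Fridays fall on 6, 13, 20, 27; the last is March 27.
1 October 2026 is a Thursday, so Sundays fall on 4, 11, 18, 25; the last is October 25.
At the standard offset (UTC−09:30), 01:00 UTC − 9h30m = 15:30 Norir Station standard time (rolling into the previous day, 20 November 2026).
The standard-time date in Norir Station, November 20, 2026, does not fall between 27 March and 25 October, so daylight saving is not in effect and Norir Station is at UTC−09:30.
01:00 UTC − 9h30m = 15:30 Norir Station (rolling into the previous day, 20 November 2026).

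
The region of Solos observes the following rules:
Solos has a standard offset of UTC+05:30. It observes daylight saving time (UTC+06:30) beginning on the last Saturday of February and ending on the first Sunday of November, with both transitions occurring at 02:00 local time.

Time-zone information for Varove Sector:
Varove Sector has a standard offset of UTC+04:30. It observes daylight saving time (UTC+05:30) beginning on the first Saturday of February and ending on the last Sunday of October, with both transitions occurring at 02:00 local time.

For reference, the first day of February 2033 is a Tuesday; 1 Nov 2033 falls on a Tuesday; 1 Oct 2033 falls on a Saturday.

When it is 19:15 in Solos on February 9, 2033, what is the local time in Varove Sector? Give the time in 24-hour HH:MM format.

19:15

1 February 2033 is a Tuesday, so Saturdays fall on 5, 12, 19, 26; the last is February 26.
1 November 2033 is a Tuesday, so the first Sunday is November 6.
February 9, 2033 does not fall between 26 February and 6 November, so daylight saving is not in effect and Solos is at UTC+05:30.
19:15 Solos − 5h30m = 13:45 UTC.
1 February 2033 is a Tuesday, so the first Saturday is February 5.
1 October 2033 is a Saturday, so Sundays fall on 2, 9, 16, 23, 30; the last is October 30.
At the standard offset (UTC+04:30), 13:45 UTC + 4h30m = 18:15 Varove Sector standard time.
The standard-time date in Varove Sector, February 9, 2033, lies within the daylight-saving period (5 February – 30 October), so Varove Sector is on daylight time, UTC+05:30.
13:45 UTC + 5h30m = 19:15 Varove Sector.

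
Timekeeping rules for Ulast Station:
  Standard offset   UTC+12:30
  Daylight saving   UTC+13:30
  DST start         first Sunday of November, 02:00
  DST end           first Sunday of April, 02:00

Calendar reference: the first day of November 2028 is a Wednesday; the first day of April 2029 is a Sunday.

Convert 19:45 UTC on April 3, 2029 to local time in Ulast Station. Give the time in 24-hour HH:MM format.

1 November 2028 is a Wednesday, so the first Sunday is November 5.
1 April 2029 is a Sunday, so the first Sunday is April 1.
At the standard offset (UTC+12:30), 19:45 UTC + 12h30m = 08:15 Ulast Station standard time (rolling into the next day, 4 April 2029).
The standard-time date in Ulast Station, April 4, 2029, is outside the daylight-saving period (5 November 2028 – 1 April 2029), so Ulast Station is on standard time, UTC+12:30.
19:45 UTC + 12h30m = 08:15 local (rolling into the next day, 4 April 2029).

08:15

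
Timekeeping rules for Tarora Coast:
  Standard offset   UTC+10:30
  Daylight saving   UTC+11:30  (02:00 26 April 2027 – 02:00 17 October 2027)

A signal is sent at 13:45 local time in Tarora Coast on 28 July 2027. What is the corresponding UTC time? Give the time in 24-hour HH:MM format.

28 July 2027 lies within the daylight-saving period (26 April – 17 October), so Tarora Coast is on daylight time, UTC+11:30.
13:45 local − 11h30m = 02:15 UTC.

02:15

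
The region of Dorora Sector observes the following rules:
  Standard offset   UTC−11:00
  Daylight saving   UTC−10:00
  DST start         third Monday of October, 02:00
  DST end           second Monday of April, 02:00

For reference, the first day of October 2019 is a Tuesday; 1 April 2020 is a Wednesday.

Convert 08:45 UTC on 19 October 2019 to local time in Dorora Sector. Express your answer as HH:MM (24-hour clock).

21:45

1 October 2019 is a Tuesday, so the first Monday is October 7 and the third is October 21.
1 April 2020 is a Wednesday, so the first Monday is April 6 and the second is April 13.
At the standard offset (UTC−11:00), 08:45 UTC − 11h = 21:45 Dorora Sector standard time (rolling into the previous day, 18 October 2019).
The standard-time date in Dorora Sector, 18 October 2019, does not fall between 21 October 2019 and 13 April 2020, so daylight saving is not in effect and Dorora Sector is at UTC−11:00.
08:45 UTC − 11h = 21:45 local (rolling into the previous day, 18 October 2019).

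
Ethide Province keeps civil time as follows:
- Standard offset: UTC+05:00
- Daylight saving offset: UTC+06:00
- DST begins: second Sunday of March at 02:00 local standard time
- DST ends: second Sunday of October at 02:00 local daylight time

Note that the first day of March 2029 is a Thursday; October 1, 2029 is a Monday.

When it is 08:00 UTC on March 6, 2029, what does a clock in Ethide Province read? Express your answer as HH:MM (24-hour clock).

1 March 2029 is a Thursday, so the first Sunday is March 4 and the second is March 11.
1 October 2029 is a Monday, so the first Sunday is October 7 and the second is October 14.
At the standard offset (UTC+05:00), 08:00 UTC + 5h = 13:00 Ethide Province standard time.
Daylight saving runs 11 March – 14 October; the standard-time date in Ethide Province, March 6, 2029, is outside that window, so Ethide Province is on standard time at UTC+05:00.
08:00 UTC + 5h = 13:00 local.

13:00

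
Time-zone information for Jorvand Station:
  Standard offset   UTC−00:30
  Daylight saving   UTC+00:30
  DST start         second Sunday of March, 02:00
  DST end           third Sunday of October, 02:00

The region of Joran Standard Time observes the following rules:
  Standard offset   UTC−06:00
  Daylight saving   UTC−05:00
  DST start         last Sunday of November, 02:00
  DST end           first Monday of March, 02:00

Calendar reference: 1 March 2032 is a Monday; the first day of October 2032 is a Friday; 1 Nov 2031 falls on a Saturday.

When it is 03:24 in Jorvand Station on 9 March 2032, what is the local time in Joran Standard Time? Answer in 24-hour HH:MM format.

1 March 2032 is a Monday, so the first Sunday is March 7 and the second is March 14.
1 October 2032 is a Friday, so the first Sunday is October 3 and the third is October 17.
Daylight saving runs 14 March – 17 October; 9 March 2032 is outside that window, so Jorvand Station is on standard time at UTC−00:30.
03:24 Jorvand Station + 0h30m = 03:54 UTC.
1 November 2031 is a Saturday, so Sundays fall on 2, 9, 16, 23, 30; the last is November 30.
1 March 2032 is a Monday, so the first Monday is March 1.
At the standard offset (UTC−06:00), 03:54 UTC − 6h = 21:54 Joran Standard Time standard time (rolling into the previous day, 8 March 2032).
Daylight saving runs 30 November 2031 – 1 March 2032; the standard-time date in Joran Standard Time, 8 March 2032, is outside that window, so Joran Standard Time is on standard time at UTC−06:00.
03:54 UTC − 6h = 21:54 Joran Standard Time (rolling into the previous day, 8 March 2032).

21:54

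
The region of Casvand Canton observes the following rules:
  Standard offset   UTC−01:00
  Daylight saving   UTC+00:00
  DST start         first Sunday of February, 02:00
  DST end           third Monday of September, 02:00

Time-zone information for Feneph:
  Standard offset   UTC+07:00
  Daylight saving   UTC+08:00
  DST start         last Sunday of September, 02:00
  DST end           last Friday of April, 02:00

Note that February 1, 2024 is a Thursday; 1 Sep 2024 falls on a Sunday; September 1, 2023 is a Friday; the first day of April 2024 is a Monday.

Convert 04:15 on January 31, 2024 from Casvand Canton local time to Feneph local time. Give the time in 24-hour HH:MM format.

13:15

1 February 2024 is a Thursday, so the first Sunday is February 4.
1 September 2024 is a Sunday, so the first Monday is September 2 and the third is September 16.
January 31, 2024 is outside the daylight-saving period (4 February – 16 September), so Casvand Canton is on standard time, UTC−01:00.
04:15 Casvand Canton + 1h = 05:15 UTC.
1 September 2023 is a Friday, so Sundays fall on 3, 10, 17, 24; the last is September 24.
1 April 2024 is a Monday, so Fridays fall on 5, 12, 19, 26; the last is April 26.
At the standard offset (UTC+07:00), 05:15 UTC + 7h = 12:15 Feneph standard time.
Daylight saving runs 24 September 2023 – 26 April 2024; the standard-time date in Feneph, January 31, 2024, is inside that window, so Feneph is at UTC+08:00.
05:15 UTC + 8h = 13:15 Feneph.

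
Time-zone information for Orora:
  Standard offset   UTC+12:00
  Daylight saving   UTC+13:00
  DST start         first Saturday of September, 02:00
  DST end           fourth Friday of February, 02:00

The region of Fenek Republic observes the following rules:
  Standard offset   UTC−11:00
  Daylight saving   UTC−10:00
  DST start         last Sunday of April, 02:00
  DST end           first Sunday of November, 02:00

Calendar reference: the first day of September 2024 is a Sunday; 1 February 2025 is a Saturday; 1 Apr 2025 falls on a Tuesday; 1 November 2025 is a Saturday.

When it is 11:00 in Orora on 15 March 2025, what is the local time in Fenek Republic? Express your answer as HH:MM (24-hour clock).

1 September 2024 is a Sunday, so the first Saturday is September 7.
1 February 2025 is a Saturday, so the first Friday is February 7 and the fourth is February 28.
15 March 2025 is outside the daylight-saving period (7 September 2024 – 28 February 2025), so Orora is on standard time, UTC+12:00.
11:00 Orora − 12h = 23:00 UTC (rolling into the previous day, 14 March 2025).
1 April 2025 is a Tuesday, so Sundays fall on 6, 13, 20, 27; the last is April 27.
1 November 2025 is a Saturday, so the first Sunday is November 2.
At the standard offset (UTC−11:00), 23:00 UTC − 11h = 12:00 Fenek Republic standard time.
The standard-time date in Fenek Republic, 14 March 2025, does not fall between 27 April and 2 November, so daylight saving is not in effect and Fenek Republic is at UTC−11:00.
23:00 UTC − 11h = 12:00 Fenek Republic.

12:00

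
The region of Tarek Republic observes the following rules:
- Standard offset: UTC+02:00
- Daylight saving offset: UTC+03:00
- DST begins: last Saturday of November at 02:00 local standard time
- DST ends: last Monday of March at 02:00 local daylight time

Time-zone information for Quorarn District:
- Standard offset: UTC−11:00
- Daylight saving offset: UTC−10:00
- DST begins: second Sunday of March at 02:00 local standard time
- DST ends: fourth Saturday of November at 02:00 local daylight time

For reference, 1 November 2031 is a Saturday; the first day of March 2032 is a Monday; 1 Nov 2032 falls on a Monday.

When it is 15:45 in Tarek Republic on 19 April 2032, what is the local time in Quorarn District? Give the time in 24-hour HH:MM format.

1 November 2031 is a Saturday, so Saturdays fall on 1, 8, 15, 22, 29; the last is November 29.
1 March 2032 is a Monday, so Mondays fall on 1, 8, 15, 22, 29; the last is March 29.
19 April 2032 is outside the daylight-saving period (29 November 2031 – 29 March 2032), so Tarek Republic is on standard time, UTC+02:00.
15:45 Tarek Republic − 2h = 13:45 UTC.
1 March 2032 is a Monday, so the first Sunday is March 7 and the second is March 14.
1 November 2032 is a Monday, so the first Saturday is November 6 and the fourth is November 27.
At the standard offset (UTC−11:00), 13:45 UTC − 11h = 02:45 Quorarn District standard time.
The standard-time date in Quorarn District, 19 April 2032, falls between 14 March and 27 November, so daylight saving is in effect and Quorarn District is at UTC−10:00.
13:45 UTC − 10h = 03:45 Quorarn District.

03:45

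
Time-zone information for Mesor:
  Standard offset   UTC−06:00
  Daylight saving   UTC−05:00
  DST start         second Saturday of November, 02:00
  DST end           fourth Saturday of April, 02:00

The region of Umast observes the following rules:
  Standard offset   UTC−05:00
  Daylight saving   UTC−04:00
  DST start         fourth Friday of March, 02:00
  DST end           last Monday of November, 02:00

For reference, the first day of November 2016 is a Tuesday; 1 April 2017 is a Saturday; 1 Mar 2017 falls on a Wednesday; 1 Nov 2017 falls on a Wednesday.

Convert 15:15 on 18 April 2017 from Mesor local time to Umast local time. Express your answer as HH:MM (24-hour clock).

1 November 2016 is a Tuesday, so the first Saturday is November 5 and the second is November 12.
1 April 2017 is a Saturday, so the first Saturday is April 1 and the fourth is April 22.
18 April 2017 lies within the daylight-saving period (12 November 2016 – 22 April 2017), so Mesor is on daylight time, UTC−05:00.
15:15 Mesor + 5h = 20:15 UTC.
1 March 2017 is a Wednesday, so the first Friday is March 3 and the fourth is March 24.
1 November 2017 is a Wednesday, so Mondays fall on 6, 13, 20, 27; the last is November 27.
At the standard offset (UTC−05:00), 20:15 UTC − 5h = 15:15 Umast standard time.
Daylight saving runs 24 March – 27 November; the standard-time date in Umast, 18 April 2017, is inside that window, so Umast is at UTC−04:00.
20:15 UTC − 4h = 16:15 Umast.

16:15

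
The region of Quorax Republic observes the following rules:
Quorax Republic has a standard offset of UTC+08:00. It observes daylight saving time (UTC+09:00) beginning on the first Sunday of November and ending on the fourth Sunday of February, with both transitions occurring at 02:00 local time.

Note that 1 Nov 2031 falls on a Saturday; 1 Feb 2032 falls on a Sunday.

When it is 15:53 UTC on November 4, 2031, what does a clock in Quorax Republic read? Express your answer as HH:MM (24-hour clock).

1 November 2031 is a Saturday, so the first Sunday is November 2.
1 February 2032 is a Sunday, so the first Sunday is February 1 and the fourth is February 22.
At the standard offset (UTC+08:00), 15:53 UTC + 8h = 23:53 Quorax Republic standard time.
Daylight saving runs 2 November 2031 – 22 February 2032; the standard-time date in Quorax Republic, November 4, 2031, is inside that window, so Quorax Republic is at UTC+09:00.
15:53 UTC + 9h = 00:53 local (rolling into the next day, 5 November 2031).

00:53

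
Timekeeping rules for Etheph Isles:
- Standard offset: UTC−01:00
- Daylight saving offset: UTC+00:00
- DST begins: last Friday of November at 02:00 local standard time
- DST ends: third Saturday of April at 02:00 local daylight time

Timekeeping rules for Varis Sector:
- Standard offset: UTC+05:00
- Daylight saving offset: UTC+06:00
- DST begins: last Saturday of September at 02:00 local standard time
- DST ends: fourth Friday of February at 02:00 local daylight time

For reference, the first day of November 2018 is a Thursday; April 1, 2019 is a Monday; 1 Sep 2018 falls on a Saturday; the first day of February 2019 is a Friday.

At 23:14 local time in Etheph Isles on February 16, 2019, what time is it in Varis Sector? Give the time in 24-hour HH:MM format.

05:14

1 November 2018 is a Thursday, so Fridays fall on 2, 9, 16, 23, 30; the last is November 30.
1 April 2019 is a Monday, so the first Saturday is April 6 and the third is April 20.
February 16, 2019 falls between 30 November 2018 and 20 April 2019, so daylight saving is in effect and Etheph Isles is at UTC+00:00.
23:14 Etheph Isles − 0h = 23:14 UTC.
1 September 2018 is a Saturday, so Saturdays fall on 1, 8, 15, 22, 29; the last is September 29.
1 February 2019 is a Friday, so the first Friday is February 1 and the fourth is February 22.
At the standard offset (UTC+05:00), 23:14 UTC + 5h = 04:14 Varis Sector standard time (rolling into the next day, 17 February 2019).
The standard-time date in Varis Sector, February 17, 2019, lies within the daylight-saving period (29 September 2018 – 22 February 2019), so Varis Sector is on daylight time, UTC+06:00.
23:14 UTC + 6h = 05:14 Varis Sector (rolling into the next day, 17 February 2019).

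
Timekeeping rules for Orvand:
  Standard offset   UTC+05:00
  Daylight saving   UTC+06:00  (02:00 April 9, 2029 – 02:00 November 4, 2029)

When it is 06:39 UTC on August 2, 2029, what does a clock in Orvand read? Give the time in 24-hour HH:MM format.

At the standard offset (UTC+05:00), 06:39 UTC + 5h = 11:39 Orvand standard time.
The standard-time date in Orvand, August 2, 2029, lies within the daylight-saving period (9 April – 4 November), so Orvand is on daylight time, UTC+06:00.
06:39 UTC + 6h = 12:39 local.

12:39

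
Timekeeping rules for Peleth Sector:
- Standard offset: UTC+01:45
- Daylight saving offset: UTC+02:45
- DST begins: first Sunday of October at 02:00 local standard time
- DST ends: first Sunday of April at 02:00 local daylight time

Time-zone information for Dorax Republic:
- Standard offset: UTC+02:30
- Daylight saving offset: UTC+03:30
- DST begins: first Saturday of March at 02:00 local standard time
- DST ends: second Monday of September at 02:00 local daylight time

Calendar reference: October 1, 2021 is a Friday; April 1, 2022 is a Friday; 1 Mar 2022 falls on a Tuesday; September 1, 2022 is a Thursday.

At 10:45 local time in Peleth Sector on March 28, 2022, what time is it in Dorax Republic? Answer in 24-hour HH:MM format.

1 October 2021 is a Friday, so the first Sunday is October 3.
1 April 2022 is a Friday, so the first Sunday is April 3.
March 28, 2022 lies within the daylight-saving period (3 October 2021 – 3 April 2022), so Peleth Sector is on daylight time, UTC+02:45.
10:45 Peleth Sector − 2h45m = 08:00 UTC.
1 March 2022 is a Tuesday, so the first Saturday is March 5.
1 September 2022 is a Thursday, so the first Monday is September 5 and the second is September 12.
At the standard offset (UTC+02:30), 08:00 UTC + 2h30m = 10:30 Dorax Republic standard time.
The standard-time date in Dorax Republic, March 28, 2022, lies within the daylight-saving period (5 March – 12 September), so Dorax Republic is on daylight time, UTC+03:30.
08:00 UTC + 3h30m = 11:30 Dorax Republic.

11:30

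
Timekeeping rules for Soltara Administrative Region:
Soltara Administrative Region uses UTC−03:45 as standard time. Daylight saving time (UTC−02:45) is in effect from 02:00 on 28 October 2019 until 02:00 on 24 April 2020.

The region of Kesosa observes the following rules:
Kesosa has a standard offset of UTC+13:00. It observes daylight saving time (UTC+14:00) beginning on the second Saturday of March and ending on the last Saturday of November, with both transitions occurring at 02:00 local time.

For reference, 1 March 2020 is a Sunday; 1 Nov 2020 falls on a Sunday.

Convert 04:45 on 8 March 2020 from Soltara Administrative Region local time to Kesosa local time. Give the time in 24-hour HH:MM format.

8 March 2020 falls between 28 October 2019 and 24 April 2020, so daylight saving is in effect and Soltara Administrative Region is at UTC−02:45.
04:45 Soltara Administrative Region + 2h45m = 07:30 UTC.
1 March 2020 is a Sunday, so the first Saturday is March 7 and the second is March 14.
1 November 2020 is a Sunday, so Saturdays fall on 7, 14, 21, 28; the last is November 28.
At the standard offset (UTC+13:00), 07:30 UTC + 13h = 20:30 Kesosa standard time.
The standard-time date in Kesosa, 8 March 2020, does not fall between 14 March and 28 November, so daylight saving is not in effect and Kesosa is at UTC+13:00.
07:30 UTC + 13h = 20:30 Kesosa.

20:30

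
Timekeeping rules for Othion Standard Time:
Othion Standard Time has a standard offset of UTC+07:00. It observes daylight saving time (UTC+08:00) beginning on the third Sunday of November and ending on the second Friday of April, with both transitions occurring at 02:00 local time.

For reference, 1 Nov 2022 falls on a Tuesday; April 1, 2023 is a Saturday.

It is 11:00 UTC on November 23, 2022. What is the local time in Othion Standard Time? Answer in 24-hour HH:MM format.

19:00

1 November 2022 is a Tuesday, so the first Sunday is November 6 and the third is November 20.
1 April 2023 is a Saturday, so the first Friday is April 7 and the second is April 14.
At the standard offset (UTC+07:00), 11:00 UTC + 7h = 18:00 Othion Standard Time standard time.
Daylight saving runs 20 November 2022 – 14 April 2023; the standard-time date in Othion Standard Time, November 23, 2022, is inside that window, so Othion Standard Time is at UTC+08:00.
11:00 UTC + 8h = 19:00 local.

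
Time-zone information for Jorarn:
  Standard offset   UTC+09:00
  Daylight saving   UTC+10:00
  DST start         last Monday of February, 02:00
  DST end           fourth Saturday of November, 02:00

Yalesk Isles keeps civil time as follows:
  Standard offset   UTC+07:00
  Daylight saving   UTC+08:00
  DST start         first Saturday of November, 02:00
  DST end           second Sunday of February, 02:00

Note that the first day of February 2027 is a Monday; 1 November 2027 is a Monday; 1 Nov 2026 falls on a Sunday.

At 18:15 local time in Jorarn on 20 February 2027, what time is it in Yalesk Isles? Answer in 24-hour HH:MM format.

1 February 2027 is a Monday, so Mondays fall on 1, 8, 15, 22; the last is February 22.
1 November 2027 is a Monday, so the first Saturday is November 6 and the fourth is November 27.
20 February 2027 is outside the daylight-saving period (22 February – 27 November), so Jorarn is on standard time, UTC+09:00.
18:15 Jorarn − 9h = 09:15 UTC.
1 November 2026 is a Sunday, so the first Saturday is November 7.
1 February 2027 is a Monday, so the first Sunday is February 7 and the second is February 14.
At the standard offset (UTC+07:00), 09:15 UTC + 7h = 16:15 Yalesk Isles standard time.
The standard-time date in Yalesk Isles, 20 February 2027, does not fall between 7 November 2026 and 14 February 2027, so daylight saving is not in effect and Yalesk Isles is at UTC+07:00.
09:15 UTC + 7h = 16:15 Yalesk Isles.

16:15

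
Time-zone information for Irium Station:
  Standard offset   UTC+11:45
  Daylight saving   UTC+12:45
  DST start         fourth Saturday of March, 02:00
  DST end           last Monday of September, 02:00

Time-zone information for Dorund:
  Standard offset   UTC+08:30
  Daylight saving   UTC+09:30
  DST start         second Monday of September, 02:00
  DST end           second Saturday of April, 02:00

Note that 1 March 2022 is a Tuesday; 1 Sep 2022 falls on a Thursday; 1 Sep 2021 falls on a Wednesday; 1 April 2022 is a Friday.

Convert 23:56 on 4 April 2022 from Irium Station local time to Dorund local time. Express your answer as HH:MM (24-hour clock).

1 March 2022 is a Tuesday, so the first Saturday is March 5 and the fourth is March 26.
1 September 2022 is a Thursday, so Mondays fall on 5, 12, 19, 26; the last is September 26.
Daylight saving runs 26 March – 26 September; 4 April 2022 is inside that window, so Irium Station is at UTC+12:45.
23:56 Irium Station − 12h45m = 11:11 UTC.
1 September 2021 is a Wednesday, so the first Monday is September 6 and the second is September 13.
1 April 2022 is a Friday, so the first Saturday is April 2 and the second is April 9.
At the standard offset (UTC+08:30), 11:11 UTC + 8h30m = 19:41 Dorund standard time.
The standard-time date in Dorund, 4 April 2022, lies within the daylight-saving period (13 September 2021 – 9 April 2022), so Dorund is on daylight time, UTC+09:30.
11:11 UTC + 9h30m = 20:41 Dorund.

20:41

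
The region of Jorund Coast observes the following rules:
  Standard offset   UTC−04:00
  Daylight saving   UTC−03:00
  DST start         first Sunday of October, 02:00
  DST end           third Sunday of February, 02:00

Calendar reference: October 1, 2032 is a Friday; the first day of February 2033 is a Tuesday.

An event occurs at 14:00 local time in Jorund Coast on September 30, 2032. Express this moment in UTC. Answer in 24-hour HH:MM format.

18:00

1 October 2032 is a Friday, so the first Sunday is October 3.
1 February 2033 is a Tuesday, so the first Sunday is February 6 and the third is February 20.
September 30, 2032 does not fall between 3 October 2032 and 20 February 2033, so daylight saving is not in effect and Jorund Coast is at UTC−04:00.
14:00 local + 4h = 18:00 UTC.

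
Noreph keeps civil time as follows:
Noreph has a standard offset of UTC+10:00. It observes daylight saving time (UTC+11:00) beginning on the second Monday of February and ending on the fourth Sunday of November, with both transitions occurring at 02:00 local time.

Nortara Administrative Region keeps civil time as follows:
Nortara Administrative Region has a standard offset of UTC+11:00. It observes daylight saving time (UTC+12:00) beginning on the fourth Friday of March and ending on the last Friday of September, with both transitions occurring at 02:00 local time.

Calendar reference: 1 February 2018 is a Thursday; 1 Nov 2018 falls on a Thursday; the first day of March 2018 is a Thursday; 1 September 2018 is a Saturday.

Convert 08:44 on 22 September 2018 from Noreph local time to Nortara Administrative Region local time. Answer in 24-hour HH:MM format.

09:44

1 February 2018 is a Thursday, so the first Monday is February 5 and the second is February 12.
1 November 2018 is a Thursday, so the first Sunday is November 4 and the fourth is November 25.
22 September 2018 falls between 12 February and 25 November, so daylight saving is in effect and Noreph is at UTC+11:00.
08:44 Noreph − 11h = 21:44 UTC (rolling into the previous day, 21 September 2018).
1 March 2018 is a Thursday, so the first Friday is March 2 and the fourth is March 23.
1 September 2018 is a Saturday, so Fridays fall on 7, 14, 21, 28; the last is September 28.
At the standard offset (UTC+11:00), 21:44 UTC + 11h = 08:44 Nortara Administrative Region standard time (rolling into the next day, 22 September 2018).
The standard-time date in Nortara Administrative Region, 22 September 2018, lies within the daylight-saving period (23 March – 28 September), so Nortara Administrative Region is on daylight time, UTC+12:00.
21:44 UTC + 12h = 09:44 Nortara Administrative Region (rolling into the next day, 22 September 2018).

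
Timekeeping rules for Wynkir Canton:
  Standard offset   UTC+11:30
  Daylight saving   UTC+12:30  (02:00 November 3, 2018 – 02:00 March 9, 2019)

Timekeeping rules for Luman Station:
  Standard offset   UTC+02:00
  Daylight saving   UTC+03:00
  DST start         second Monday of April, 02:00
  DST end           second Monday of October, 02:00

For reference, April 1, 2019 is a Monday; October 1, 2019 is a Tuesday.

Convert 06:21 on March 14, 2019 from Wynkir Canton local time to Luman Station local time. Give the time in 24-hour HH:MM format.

20:51

March 14, 2019 is outside the daylight-saving period (3 November 2018 – 9 March 2019), so Wynkir Canton is on standard time, UTC+11:30.
06:21 Wynkir Canton − 11h30m = 18:51 UTC (rolling into the previous day, 13 March 2019).
1 April 2019 is a Monday, so the first Monday is April 1 and the second is April 8.
1 October 2019 is a Tuesday, so the first Monday is October 7 and the second is October 14.
At the standard offset (UTC+02:00), 18:51 UTC + 2h = 20:51 Luman Station standard time.
Daylight saving runs 8 April – 14 October; the standard-time date in Luman Station, March 13, 2019, is outside that window, so Luman Station is on standard time at UTC+02:00.
18:51 UTC + 2h = 20:51 Luman Station.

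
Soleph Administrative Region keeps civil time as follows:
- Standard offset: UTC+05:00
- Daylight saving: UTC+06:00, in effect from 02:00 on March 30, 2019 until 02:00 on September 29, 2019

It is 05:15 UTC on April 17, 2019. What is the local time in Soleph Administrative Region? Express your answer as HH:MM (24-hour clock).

At the standard offset (UTC+05:00), 05:15 UTC + 5h = 10:15 Soleph Administrative Region standard time.
The standard-time date in Soleph Administrative Region, April 17, 2019, falls between 30 March and 29 September, so daylight saving is in effect and Soleph Administrative Region is at UTC+06:00.
05:15 UTC + 6h = 11:15 local.

11:15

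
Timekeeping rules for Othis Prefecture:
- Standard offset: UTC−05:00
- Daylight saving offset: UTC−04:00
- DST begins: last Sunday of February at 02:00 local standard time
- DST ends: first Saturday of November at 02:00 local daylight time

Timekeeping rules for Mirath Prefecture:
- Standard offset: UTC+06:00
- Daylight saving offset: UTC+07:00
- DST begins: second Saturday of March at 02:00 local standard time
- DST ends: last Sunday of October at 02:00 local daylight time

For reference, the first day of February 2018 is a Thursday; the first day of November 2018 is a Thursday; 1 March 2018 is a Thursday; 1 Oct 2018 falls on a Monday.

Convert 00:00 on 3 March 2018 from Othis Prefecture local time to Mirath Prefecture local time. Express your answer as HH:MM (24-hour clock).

1 February 2018 is a Thursday, so Sundays fall on 4, 11, 18, 25; the last is February 25.
1 November 2018 is a Thursday, so the first Saturday is November 3.
3 March 2018 falls between 25 February and 3 November, so daylight saving is in effect and Othis Prefecture is at UTC−04:00.
00:00 Othis Prefecture + 4h = 04:00 UTC.
1 March 2018 is a Thursday, so the first Saturday is March 3 and the second is March 10.
1 October 2018 is a Monday, so Sundays fall on 7, 14, 21, 28; the last is October 28.
At the standard offset (UTC+06:00), 04:00 UTC + 6h = 10:00 Mirath Prefecture standard time.
Daylight saving runs 10 March – 28 October; the standard-time date in Mirath Prefecture, 3 March 2018, is outside that window, so Mirath Prefecture is on standard time at UTC+06:00.
04:00 UTC + 6h = 10:00 Mirath Prefecture.

10:00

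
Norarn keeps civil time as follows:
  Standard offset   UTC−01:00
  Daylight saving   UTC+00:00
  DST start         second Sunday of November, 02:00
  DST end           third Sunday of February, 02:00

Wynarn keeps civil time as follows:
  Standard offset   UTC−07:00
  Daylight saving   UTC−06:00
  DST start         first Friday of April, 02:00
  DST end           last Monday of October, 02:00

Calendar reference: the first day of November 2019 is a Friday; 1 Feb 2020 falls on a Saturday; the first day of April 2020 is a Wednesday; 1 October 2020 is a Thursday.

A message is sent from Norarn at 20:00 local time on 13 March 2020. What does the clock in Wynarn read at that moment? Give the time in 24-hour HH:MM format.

14:00

1 November 2019 is a Friday, so the first Sunday is November 3 and the second is November 10.
1 February 2020 is a Saturday, so the first Sunday is February 2 and the third is February 16.
Daylight saving runs 10 November 2019 – 16 February 2020; 13 March 2020 is outside that window, so Norarn is on standard time at UTC−01:00.
20:00 Norarn + 1h = 21:00 UTC.
1 April 2020 is a Wednesday, so the first Friday is April 3.
1 October 2020 is a Thursday, so Mondays fall on 5, 12, 19, 26; the last is October 26.
At the standard offset (UTC−07:00), 21:00 UTC − 7h = 14:00 Wynarn standard time.
The standard-time date in Wynarn, 13 March 2020, is outside the daylight-saving period (3 April – 26 October), so Wynarn is on standard time, UTC−07:00.
21:00 UTC − 7h = 14:00 Wynarn.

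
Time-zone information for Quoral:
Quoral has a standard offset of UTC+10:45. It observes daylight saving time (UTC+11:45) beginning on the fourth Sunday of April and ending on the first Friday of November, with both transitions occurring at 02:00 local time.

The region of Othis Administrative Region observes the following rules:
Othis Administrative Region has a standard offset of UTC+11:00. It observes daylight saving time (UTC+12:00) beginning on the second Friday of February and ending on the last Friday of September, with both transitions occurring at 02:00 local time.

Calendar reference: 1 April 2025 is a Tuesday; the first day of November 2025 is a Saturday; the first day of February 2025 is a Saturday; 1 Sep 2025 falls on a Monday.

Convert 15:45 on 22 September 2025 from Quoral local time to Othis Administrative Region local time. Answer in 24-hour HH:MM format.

16:00

1 April 2025 is a Tuesday, so the first Sunday is April 6 and the fourth is April 27.
1 November 2025 is a Saturday, so the first Friday is November 7.
22 September 2025 lies within the daylight-saving period (27 April – 7 November), so Quoral is on daylight time, UTC+11:45.
15:45 Quoral − 11h45m = 04:00 UTC.
1 February 2025 is a Saturday, so the first Friday is February 7 and the second is February 14.
1 September 2025 is a Monday, so Fridays fall on 5, 12, 19, 26; the last is September 26.
At the standard offset (UTC+11:00), 04:00 UTC + 11h = 15:00 Othis Administrative Region standard time.
The standard-time date in Othis Administrative Region, 22 September 2025, lies within the daylight-saving period (14 February – 26 September), so Othis Administrative Region is on daylight time, UTC+12:00.
04:00 UTC + 12h = 16:00 Othis Administrative Region.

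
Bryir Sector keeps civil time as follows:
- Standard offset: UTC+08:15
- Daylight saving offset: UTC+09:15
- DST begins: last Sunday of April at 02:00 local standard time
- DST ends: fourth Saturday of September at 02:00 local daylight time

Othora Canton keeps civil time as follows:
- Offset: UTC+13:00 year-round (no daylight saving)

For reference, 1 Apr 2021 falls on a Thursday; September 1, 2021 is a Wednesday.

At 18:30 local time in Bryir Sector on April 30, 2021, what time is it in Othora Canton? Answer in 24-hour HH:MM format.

22:15

1 April 2021 is a Thursday, so Sundays fall on 4, 11, 18, 25; the last is April 25.
1 September 2021 is a Wednesday, so the first Saturday is September 4 and the fourth is September 25.
April 30, 2021 lies within the daylight-saving period (25 April – 25 September), so Bryir Sector is on daylight time, UTC+09:15.
18:30 Bryir Sector − 9h15m = 09:15 UTC.
Othora Canton has no daylight saving, so its offset is UTC+13:00 year-round.
09:15 UTC + 13h = 22:15 Othora Canton.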